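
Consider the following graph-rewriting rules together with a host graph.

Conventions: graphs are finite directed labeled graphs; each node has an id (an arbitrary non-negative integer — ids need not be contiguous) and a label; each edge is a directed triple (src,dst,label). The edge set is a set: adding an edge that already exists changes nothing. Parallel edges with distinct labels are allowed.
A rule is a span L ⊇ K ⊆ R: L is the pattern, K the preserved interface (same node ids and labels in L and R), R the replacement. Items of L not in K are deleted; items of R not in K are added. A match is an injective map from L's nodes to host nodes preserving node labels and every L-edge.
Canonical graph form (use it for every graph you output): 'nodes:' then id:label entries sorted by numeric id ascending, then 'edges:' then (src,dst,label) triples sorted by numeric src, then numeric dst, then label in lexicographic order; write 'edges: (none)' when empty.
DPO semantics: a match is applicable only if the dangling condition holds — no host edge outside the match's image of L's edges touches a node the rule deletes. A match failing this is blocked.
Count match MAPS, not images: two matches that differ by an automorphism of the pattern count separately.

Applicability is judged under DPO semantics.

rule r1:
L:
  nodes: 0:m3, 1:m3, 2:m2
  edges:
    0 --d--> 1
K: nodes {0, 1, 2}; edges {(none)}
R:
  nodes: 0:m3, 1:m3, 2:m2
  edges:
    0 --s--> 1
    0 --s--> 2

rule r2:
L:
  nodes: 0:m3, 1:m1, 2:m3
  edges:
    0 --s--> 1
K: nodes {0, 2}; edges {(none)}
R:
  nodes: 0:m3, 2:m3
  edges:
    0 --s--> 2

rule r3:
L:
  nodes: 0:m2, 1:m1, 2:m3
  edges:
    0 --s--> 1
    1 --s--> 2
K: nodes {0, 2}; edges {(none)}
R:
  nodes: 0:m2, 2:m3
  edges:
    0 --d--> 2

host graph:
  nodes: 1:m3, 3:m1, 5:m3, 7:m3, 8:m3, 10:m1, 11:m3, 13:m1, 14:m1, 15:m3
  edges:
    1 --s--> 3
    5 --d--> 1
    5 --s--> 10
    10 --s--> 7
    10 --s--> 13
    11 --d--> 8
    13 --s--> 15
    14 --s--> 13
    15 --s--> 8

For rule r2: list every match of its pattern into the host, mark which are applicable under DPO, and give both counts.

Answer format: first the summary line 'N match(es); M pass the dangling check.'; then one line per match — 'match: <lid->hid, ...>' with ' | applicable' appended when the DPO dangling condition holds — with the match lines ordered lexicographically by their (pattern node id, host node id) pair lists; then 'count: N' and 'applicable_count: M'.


10 match(es); 5 pass the dangling check.
match: 0->1, 1->3, 2->5 | applicable
match: 0->1, 1->3, 2->7 | applicable
match: 0->1, 1->3, 2->8 | applicable
match: 0->1, 1->3, 2->11 | applicable
match: 0->1, 1->3, 2->15 | applicable
match: 0->5, 1->10, 2->1
match: 0->5, 1->10, 2->7
match: 0->5, 1->10, 2->8
match: 0->5, 1->10, 2->11
match: 0->5, 1->10, 2->15
count: 10
applicable_count: 5


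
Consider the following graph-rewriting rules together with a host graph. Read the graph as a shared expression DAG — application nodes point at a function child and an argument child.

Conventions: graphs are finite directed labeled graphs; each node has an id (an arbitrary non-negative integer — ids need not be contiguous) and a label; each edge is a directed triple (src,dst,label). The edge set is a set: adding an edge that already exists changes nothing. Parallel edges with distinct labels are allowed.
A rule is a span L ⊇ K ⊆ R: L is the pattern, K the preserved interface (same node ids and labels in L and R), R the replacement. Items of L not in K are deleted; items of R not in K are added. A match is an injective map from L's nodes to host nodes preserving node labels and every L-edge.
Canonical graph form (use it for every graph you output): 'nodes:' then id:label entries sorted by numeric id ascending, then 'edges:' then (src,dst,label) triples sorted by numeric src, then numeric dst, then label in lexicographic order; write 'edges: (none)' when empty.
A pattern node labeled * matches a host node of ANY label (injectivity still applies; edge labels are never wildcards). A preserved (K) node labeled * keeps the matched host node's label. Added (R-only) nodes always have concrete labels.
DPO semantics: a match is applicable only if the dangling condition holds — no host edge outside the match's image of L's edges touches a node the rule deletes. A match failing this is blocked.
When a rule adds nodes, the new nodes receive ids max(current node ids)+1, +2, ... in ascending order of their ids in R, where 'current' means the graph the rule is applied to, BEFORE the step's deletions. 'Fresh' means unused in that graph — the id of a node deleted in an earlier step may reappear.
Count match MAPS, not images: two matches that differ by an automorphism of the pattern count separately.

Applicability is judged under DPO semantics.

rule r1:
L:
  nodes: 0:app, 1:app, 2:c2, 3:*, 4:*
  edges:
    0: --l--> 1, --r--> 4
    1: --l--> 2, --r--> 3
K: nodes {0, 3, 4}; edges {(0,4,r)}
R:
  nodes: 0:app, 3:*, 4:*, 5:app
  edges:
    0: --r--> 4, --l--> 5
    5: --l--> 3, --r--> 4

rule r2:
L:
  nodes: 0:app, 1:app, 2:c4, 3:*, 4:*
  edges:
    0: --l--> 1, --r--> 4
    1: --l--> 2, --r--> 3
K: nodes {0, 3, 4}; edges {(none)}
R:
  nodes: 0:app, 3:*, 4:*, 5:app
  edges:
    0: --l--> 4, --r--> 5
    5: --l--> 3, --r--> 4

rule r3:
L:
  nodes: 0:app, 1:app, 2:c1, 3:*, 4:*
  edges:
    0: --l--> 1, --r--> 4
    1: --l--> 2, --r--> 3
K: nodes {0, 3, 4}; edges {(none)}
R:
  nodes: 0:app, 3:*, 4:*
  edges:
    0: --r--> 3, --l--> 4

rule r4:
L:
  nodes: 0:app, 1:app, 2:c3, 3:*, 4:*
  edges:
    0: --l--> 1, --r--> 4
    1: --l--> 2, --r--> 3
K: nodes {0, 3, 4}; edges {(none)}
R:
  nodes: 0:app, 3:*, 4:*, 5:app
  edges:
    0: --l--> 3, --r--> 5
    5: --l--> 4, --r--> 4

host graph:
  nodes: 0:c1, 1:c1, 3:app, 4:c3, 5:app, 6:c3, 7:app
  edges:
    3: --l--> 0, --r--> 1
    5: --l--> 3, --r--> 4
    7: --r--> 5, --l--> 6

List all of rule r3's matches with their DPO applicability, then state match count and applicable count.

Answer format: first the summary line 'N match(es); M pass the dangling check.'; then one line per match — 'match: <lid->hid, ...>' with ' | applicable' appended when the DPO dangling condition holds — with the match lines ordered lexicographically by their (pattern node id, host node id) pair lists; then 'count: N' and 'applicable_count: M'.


1 match(es); 1 pass the dangling check.
match: 0->5, 1->3, 2->0, 3->1, 4->4 | applicable
count: 1
applicable_count: 1


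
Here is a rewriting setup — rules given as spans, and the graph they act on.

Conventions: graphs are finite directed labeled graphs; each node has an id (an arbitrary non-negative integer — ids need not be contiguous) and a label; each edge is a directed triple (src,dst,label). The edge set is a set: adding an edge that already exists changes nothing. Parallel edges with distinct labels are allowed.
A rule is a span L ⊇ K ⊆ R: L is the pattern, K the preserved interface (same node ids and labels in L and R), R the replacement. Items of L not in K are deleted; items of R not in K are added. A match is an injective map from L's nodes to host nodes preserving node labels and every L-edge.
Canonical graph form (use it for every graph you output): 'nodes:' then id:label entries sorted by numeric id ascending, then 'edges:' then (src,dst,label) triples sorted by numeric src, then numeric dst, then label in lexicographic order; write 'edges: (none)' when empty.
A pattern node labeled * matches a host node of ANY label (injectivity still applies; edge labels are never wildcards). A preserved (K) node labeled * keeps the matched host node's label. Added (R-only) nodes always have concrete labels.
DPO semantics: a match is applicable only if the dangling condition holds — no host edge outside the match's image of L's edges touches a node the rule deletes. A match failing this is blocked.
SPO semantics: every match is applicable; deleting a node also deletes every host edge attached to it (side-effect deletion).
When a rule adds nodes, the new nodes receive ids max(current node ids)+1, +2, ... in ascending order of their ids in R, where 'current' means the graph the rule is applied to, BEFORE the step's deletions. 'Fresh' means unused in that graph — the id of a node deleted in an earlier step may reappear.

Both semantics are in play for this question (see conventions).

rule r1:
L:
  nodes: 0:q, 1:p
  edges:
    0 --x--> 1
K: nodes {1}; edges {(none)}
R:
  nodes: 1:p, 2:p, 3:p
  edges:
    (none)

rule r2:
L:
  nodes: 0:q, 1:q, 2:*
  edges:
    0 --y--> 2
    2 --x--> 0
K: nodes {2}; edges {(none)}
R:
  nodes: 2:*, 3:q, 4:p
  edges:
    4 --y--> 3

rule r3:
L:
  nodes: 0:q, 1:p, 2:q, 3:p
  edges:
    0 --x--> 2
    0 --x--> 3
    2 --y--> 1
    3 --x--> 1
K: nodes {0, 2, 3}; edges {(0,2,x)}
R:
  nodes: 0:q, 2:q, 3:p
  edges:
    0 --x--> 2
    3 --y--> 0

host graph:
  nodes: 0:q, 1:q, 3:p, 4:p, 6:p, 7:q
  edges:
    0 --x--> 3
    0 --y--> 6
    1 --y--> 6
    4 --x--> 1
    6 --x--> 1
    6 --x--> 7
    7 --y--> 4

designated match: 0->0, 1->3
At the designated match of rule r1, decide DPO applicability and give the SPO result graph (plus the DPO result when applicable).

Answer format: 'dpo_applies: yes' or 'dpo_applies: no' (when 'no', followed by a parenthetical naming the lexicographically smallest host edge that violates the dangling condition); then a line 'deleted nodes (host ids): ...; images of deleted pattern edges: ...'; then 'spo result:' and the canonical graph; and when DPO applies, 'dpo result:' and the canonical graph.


dpo_applies: no
(the rule deletes node 0, which keeps host edge (0,6,y) outside the match image — the dangling condition fails, DPO blocks; SPO proceeds and side-deletes such edges)
deleted nodes (host ids): 0; images of deleted pattern edges: (0,3,x)
spo result:
nodes: 1:q, 3:p, 4:p, 6:p, 7:q, 8:p, 9:p
edges: (1,6,y); (4,1,x); (6,1,x); (6,7,x); (7,4,y)


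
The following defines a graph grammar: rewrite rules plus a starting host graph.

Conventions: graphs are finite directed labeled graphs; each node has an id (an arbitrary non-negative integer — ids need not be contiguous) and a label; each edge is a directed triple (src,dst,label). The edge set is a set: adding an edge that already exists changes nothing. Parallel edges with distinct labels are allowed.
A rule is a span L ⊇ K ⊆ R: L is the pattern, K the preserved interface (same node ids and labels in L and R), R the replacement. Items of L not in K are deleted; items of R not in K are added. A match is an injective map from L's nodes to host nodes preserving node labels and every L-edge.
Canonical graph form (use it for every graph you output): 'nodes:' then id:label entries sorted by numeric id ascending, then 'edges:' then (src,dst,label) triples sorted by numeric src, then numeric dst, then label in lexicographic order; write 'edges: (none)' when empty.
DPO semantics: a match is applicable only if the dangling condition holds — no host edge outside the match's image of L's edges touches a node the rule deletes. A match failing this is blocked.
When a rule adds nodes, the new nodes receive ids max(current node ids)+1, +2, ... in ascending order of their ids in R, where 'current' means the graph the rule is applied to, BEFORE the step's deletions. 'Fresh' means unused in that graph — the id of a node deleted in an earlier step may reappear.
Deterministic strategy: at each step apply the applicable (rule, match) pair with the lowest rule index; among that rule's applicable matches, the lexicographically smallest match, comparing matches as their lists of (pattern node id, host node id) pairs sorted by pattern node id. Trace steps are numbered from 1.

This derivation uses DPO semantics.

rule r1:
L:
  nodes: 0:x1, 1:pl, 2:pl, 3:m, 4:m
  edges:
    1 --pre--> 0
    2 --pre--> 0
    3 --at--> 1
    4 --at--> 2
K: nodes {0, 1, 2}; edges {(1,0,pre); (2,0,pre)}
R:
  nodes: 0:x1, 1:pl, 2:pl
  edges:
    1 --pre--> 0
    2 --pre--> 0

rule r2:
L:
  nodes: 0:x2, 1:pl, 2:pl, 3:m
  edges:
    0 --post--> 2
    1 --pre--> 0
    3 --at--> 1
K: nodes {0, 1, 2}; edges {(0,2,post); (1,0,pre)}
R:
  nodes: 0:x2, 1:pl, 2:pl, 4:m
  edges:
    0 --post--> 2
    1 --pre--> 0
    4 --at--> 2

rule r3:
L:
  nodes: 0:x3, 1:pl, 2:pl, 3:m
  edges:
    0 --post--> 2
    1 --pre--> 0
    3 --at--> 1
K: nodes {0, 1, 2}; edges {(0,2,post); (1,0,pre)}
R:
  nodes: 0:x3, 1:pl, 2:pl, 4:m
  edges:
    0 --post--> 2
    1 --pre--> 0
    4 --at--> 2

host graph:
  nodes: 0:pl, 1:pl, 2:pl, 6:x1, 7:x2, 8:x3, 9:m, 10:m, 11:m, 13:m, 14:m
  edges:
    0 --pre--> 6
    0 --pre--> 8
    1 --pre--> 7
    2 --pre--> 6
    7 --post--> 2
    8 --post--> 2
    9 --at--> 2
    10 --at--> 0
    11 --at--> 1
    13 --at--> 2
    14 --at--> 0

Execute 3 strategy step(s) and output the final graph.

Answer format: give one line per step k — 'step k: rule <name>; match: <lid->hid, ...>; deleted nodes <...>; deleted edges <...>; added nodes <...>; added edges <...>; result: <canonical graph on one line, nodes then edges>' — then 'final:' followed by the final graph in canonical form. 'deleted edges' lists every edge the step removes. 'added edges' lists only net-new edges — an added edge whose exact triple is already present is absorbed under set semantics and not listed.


step 1: rule r1; match: 0->6, 1->0, 2->2, 3->10, 4->9; deleted nodes 9, 10; deleted edges (9,2,at); (10,0,at); added nodes (none); added edges (none); result: nodes: 0:pl, 1:pl, 2:pl, 6:x1, 7:x2, 8:x3, 11:m, 13:m, 14:m edges: (0,6,pre); (0,8,pre); (1,7,pre); (2,6,pre); (7,2,post); (8,2,post); (11,1,at); (13,2,at); (14,0,at)
step 2: rule r1; match: 0->6, 1->0, 2->2, 3->14, 4->13; deleted nodes 13, 14; deleted edges (13,2,at); (14,0,at); added nodes (none); added edges (none); result: nodes: 0:pl, 1:pl, 2:pl, 6:x1, 7:x2, 8:x3, 11:m edges: (0,6,pre); (0,8,pre); (1,7,pre); (2,6,pre); (7,2,post); (8,2,post); (11,1,at)
step 3: rule r2; match: 0->7, 1->1, 2->2, 3->11; deleted nodes 11; deleted edges (11,1,at); added nodes 12; added edges (12,2,at); result: nodes: 0:pl, 1:pl, 2:pl, 6:x1, 7:x2, 8:x3, 12:m edges: (0,6,pre); (0,8,pre); (1,7,pre); (2,6,pre); (7,2,post); (8,2,post); (12,2,at)
final:
nodes: 0:pl, 1:pl, 2:pl, 6:x1, 7:x2, 8:x3, 12:m
edges: (0,6,pre); (0,8,pre); (1,7,pre); (2,6,pre); (7,2,post); (8,2,post); (12,2,at)


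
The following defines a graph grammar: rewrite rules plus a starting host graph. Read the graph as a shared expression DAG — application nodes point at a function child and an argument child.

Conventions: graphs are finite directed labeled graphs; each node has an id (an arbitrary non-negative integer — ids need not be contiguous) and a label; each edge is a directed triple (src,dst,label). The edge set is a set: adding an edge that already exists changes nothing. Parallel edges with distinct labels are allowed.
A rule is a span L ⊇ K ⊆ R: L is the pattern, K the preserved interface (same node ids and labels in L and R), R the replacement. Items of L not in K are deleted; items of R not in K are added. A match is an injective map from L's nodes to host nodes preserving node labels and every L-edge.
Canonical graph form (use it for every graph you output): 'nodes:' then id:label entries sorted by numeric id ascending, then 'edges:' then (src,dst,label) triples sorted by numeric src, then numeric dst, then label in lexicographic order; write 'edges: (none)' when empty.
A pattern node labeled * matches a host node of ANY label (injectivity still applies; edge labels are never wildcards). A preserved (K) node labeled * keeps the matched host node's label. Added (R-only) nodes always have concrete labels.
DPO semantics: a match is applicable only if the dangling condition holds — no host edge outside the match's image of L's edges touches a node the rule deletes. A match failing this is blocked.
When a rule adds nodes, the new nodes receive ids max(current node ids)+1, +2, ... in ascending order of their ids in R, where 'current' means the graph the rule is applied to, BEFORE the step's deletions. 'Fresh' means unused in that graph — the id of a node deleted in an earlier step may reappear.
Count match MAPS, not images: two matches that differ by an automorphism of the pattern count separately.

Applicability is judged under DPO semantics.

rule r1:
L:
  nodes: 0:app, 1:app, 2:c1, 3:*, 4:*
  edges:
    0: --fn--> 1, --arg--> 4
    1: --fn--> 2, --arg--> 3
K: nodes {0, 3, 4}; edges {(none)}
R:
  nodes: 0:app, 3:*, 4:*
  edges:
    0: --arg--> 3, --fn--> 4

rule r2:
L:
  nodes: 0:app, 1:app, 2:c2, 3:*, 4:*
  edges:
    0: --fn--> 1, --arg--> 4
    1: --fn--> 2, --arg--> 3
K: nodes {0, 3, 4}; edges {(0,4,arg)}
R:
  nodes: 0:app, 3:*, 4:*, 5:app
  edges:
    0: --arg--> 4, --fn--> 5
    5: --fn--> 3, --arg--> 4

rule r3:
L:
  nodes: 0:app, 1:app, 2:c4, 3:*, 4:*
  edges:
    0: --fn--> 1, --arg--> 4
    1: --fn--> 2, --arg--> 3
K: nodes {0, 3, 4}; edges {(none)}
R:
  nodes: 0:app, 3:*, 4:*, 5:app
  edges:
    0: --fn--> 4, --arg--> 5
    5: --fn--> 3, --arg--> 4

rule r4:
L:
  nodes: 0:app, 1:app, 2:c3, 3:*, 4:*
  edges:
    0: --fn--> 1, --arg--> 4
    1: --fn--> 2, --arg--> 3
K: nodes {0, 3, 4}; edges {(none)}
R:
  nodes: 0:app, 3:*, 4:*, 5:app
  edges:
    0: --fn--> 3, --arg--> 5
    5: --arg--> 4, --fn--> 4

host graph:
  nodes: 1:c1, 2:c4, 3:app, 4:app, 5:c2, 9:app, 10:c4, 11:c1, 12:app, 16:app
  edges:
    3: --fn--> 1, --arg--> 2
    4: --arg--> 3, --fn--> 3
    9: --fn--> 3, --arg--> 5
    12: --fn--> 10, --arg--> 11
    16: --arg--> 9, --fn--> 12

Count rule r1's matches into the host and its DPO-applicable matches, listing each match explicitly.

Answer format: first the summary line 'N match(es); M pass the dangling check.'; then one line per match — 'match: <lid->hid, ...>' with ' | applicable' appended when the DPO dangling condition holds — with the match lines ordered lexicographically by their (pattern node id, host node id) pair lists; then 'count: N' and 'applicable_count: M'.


1 match(es); 0 pass the dangling check.
match: 0->9, 1->3, 2->1, 3->2, 4->5
count: 1
applicable_count: 0


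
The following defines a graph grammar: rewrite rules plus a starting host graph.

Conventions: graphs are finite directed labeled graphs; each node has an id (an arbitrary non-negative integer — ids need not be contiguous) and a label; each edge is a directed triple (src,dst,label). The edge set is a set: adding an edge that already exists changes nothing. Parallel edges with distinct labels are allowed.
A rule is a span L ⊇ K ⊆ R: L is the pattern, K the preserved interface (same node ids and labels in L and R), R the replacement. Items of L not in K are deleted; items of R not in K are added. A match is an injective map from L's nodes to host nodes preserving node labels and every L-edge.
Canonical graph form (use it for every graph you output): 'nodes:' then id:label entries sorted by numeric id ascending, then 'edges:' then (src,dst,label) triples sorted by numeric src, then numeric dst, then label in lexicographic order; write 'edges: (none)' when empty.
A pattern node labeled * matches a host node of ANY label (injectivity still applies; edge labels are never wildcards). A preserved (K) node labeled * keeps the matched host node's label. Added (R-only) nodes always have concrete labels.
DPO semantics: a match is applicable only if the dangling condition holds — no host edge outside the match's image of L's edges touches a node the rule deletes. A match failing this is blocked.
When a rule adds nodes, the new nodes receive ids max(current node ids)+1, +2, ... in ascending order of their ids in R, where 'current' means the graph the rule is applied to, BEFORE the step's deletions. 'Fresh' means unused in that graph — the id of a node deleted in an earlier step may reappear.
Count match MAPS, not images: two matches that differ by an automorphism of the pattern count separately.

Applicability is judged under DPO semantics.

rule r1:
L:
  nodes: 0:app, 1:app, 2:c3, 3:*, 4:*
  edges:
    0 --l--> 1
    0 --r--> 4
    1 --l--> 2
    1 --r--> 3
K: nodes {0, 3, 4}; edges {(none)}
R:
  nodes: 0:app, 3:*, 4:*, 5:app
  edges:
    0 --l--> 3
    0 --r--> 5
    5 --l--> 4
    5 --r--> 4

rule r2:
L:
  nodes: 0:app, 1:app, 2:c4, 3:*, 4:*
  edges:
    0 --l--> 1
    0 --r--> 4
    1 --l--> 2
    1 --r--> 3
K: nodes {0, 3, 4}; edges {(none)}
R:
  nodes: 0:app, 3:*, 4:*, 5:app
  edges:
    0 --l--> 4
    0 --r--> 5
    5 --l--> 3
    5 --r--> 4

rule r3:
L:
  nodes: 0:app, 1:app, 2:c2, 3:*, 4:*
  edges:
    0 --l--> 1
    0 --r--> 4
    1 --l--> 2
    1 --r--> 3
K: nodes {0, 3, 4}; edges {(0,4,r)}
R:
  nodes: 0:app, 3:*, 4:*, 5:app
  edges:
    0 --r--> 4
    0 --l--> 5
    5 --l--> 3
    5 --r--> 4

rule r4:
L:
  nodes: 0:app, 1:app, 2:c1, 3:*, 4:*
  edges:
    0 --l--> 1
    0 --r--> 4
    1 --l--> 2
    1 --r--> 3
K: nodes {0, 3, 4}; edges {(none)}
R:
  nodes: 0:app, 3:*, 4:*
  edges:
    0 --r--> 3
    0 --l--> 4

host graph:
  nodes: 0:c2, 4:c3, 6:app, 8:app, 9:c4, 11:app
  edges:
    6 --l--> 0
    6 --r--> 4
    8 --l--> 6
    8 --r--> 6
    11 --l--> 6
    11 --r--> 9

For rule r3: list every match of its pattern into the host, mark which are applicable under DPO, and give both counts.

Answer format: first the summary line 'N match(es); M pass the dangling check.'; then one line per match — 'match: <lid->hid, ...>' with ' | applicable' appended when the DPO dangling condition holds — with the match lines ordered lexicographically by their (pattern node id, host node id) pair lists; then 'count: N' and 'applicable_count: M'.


1 match(es); 0 pass the dangling check.
match: 0->11, 1->6, 2->0, 3->4, 4->9
count: 1
applicable_count: 0


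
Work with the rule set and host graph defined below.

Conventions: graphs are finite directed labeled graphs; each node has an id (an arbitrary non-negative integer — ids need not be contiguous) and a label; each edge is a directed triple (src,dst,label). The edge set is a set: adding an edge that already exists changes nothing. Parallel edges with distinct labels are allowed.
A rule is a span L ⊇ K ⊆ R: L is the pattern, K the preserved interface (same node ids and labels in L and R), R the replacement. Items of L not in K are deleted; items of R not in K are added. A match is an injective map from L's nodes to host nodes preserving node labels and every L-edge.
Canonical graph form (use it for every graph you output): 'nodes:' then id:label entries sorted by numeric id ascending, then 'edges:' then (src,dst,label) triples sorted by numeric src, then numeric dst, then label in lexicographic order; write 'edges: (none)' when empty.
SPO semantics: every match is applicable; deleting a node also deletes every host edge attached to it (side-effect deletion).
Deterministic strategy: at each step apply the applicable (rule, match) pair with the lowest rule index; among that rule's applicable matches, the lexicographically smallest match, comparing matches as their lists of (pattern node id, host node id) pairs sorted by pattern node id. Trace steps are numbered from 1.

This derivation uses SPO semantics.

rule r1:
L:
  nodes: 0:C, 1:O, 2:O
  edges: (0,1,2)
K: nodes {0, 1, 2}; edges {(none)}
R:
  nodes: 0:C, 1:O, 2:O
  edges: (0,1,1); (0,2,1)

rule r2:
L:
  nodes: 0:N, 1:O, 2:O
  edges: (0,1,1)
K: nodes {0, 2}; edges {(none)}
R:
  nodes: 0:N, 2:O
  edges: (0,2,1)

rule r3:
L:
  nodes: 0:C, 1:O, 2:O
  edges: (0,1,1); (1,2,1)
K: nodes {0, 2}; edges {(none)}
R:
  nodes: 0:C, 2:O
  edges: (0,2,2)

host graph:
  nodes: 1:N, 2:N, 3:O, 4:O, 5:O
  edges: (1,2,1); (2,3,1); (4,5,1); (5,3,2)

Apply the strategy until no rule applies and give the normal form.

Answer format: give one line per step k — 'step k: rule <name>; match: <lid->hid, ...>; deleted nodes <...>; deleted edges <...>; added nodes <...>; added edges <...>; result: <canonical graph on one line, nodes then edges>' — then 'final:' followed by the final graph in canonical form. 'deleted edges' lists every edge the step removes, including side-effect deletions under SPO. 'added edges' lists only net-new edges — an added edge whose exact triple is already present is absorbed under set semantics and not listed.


step 1: rule r2; match: 0->2, 1->3, 2->4; deleted nodes 3; deleted edges (2,3,1); (5,3,2); added nodes (none); added edges (2,4,1); result: nodes: 1:N, 2:N, 4:O, 5:O edges: (1,2,1); (2,4,1); (4,5,1)
step 2: rule r2; match: 0->2, 1->4, 2->5; deleted nodes 4; deleted edges (2,4,1); (4,5,1); added nodes (none); added edges (2,5,1); result: nodes: 1:N, 2:N, 5:O edges: (1,2,1); (2,5,1)
final:
nodes: 1:N, 2:N, 5:O
edges: (1,2,1); (2,5,1)


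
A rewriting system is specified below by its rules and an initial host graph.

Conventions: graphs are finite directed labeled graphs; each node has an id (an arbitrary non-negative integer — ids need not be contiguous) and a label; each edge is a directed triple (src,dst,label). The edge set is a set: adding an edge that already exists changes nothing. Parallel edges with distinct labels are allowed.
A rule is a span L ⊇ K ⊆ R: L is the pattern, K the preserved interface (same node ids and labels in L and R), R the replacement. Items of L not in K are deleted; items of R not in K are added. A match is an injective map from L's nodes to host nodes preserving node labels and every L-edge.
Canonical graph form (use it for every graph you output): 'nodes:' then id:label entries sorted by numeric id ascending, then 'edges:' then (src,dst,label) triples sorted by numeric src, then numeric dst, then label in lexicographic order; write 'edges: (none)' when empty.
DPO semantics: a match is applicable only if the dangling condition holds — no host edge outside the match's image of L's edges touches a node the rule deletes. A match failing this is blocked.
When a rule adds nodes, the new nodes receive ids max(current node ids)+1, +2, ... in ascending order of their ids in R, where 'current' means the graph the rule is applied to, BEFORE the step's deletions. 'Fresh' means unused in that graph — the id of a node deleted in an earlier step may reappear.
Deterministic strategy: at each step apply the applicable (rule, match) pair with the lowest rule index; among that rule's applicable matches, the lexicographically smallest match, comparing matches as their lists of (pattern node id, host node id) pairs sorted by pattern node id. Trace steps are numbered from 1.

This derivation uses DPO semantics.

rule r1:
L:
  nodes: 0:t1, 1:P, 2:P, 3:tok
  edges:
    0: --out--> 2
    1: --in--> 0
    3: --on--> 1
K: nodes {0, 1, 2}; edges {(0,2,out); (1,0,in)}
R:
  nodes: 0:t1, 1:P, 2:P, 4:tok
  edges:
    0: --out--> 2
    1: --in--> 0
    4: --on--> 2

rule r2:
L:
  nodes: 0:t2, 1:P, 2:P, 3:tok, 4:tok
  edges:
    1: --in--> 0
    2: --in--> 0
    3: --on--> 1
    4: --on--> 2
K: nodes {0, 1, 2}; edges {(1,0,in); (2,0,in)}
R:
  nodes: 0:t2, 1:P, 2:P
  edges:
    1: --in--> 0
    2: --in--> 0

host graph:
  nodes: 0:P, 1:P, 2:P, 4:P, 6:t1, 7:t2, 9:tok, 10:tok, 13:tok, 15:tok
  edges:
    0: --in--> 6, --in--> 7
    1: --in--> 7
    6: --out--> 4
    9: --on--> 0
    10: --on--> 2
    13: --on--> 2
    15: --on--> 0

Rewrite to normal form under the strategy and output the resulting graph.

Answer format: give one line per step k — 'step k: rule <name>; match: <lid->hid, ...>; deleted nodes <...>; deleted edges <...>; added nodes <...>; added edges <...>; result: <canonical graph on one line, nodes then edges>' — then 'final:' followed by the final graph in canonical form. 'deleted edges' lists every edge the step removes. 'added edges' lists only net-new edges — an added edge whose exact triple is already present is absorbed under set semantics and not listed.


step 1: rule r1; match: 0->6, 1->0, 2->4, 3->9; deleted nodes 9; deleted edges (9,0,on); added nodes 16; added edges (16,4,on); result: nodes: 0:P, 1:P, 2:P, 4:P, 6:t1, 7:t2, 10:tok, 13:tok, 15:tok, 16:tok edges: (0,6,in); (0,7,in); (1,7,in); (6,4,out); (10,2,on); (13,2,on); (15,0,on); (16,4,on)
step 2: rule r1; match: 0->6, 1->0, 2->4, 3->15; deleted nodes 15; deleted edges (15,0,on); added nodes 17; added edges (17,4,on); result: nodes: 0:P, 1:P, 2:P, 4:P, 6:t1, 7:t2, 10:tok, 13:tok, 16:tok, 17:tok edges: (0,6,in); (0,7,in); (1,7,in); (6,4,out); (10,2,on); (13,2,on); (16,4,on); (17,4,on)
final:
nodes: 0:P, 1:P, 2:P, 4:P, 6:t1, 7:t2, 10:tok, 13:tok, 16:tok, 17:tok
edges: (0,6,in); (0,7,in); (1,7,in); (6,4,out); (10,2,on); (13,2,on); (16,4,on); (17,4,on)


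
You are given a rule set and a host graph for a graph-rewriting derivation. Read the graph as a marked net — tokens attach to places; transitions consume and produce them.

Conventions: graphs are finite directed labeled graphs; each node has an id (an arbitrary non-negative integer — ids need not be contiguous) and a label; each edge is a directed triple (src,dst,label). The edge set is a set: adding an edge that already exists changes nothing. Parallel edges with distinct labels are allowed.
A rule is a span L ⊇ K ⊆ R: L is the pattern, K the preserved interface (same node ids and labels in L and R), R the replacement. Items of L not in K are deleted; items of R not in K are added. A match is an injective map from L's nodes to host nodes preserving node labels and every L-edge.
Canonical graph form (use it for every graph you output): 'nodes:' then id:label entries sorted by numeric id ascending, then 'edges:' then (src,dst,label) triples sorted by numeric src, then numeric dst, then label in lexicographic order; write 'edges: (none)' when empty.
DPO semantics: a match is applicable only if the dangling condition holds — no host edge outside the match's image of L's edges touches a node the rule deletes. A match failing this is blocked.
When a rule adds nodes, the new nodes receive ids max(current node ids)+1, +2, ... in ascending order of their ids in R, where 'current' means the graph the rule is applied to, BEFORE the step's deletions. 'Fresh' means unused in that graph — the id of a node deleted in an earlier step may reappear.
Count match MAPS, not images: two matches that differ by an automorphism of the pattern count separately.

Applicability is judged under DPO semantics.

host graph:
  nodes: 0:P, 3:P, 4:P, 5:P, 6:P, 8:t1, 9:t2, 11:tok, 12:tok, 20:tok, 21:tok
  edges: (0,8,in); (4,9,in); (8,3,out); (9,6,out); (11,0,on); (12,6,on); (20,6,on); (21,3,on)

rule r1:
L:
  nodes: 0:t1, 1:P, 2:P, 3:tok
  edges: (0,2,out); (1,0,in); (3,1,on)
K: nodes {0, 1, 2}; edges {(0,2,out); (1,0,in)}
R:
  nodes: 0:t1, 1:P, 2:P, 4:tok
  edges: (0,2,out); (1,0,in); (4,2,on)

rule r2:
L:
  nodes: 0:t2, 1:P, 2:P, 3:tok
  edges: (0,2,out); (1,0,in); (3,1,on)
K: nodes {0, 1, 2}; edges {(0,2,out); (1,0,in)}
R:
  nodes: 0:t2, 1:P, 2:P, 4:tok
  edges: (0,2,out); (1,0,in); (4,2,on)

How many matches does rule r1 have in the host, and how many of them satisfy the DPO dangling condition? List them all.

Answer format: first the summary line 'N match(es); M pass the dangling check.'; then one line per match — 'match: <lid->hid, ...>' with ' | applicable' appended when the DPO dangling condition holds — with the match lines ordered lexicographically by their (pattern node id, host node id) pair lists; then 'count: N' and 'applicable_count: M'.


1 match(es); 1 pass the dangling check.
match: 0->8, 1->0, 2->3, 3->11 | applicable
count: 1
applicable_count: 1


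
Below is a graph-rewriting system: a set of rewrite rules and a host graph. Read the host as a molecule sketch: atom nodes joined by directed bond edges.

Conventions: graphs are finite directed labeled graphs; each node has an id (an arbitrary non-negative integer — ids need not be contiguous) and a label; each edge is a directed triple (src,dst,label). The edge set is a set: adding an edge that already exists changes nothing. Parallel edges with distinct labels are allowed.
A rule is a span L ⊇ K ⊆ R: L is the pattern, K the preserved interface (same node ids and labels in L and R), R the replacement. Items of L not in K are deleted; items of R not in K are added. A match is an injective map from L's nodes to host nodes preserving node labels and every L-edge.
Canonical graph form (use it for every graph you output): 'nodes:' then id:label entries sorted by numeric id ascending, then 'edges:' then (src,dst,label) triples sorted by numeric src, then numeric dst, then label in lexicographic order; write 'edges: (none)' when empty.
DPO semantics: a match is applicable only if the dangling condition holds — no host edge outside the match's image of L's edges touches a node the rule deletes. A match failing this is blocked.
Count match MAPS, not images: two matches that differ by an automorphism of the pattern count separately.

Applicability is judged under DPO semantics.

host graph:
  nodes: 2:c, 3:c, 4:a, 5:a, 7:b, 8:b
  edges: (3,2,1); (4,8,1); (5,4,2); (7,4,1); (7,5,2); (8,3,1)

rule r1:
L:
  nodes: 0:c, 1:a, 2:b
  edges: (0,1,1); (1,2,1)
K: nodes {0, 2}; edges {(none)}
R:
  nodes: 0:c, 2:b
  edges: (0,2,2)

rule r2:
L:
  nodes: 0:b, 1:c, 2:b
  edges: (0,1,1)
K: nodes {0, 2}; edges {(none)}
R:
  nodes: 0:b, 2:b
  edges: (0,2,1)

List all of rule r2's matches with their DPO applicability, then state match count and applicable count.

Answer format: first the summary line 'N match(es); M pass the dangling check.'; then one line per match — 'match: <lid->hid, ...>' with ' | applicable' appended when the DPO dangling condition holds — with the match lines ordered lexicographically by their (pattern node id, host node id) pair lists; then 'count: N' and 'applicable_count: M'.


1 match(es); 0 pass the dangling check.
match: 0->8, 1->3, 2->7
count: 1
applicable_count: 0


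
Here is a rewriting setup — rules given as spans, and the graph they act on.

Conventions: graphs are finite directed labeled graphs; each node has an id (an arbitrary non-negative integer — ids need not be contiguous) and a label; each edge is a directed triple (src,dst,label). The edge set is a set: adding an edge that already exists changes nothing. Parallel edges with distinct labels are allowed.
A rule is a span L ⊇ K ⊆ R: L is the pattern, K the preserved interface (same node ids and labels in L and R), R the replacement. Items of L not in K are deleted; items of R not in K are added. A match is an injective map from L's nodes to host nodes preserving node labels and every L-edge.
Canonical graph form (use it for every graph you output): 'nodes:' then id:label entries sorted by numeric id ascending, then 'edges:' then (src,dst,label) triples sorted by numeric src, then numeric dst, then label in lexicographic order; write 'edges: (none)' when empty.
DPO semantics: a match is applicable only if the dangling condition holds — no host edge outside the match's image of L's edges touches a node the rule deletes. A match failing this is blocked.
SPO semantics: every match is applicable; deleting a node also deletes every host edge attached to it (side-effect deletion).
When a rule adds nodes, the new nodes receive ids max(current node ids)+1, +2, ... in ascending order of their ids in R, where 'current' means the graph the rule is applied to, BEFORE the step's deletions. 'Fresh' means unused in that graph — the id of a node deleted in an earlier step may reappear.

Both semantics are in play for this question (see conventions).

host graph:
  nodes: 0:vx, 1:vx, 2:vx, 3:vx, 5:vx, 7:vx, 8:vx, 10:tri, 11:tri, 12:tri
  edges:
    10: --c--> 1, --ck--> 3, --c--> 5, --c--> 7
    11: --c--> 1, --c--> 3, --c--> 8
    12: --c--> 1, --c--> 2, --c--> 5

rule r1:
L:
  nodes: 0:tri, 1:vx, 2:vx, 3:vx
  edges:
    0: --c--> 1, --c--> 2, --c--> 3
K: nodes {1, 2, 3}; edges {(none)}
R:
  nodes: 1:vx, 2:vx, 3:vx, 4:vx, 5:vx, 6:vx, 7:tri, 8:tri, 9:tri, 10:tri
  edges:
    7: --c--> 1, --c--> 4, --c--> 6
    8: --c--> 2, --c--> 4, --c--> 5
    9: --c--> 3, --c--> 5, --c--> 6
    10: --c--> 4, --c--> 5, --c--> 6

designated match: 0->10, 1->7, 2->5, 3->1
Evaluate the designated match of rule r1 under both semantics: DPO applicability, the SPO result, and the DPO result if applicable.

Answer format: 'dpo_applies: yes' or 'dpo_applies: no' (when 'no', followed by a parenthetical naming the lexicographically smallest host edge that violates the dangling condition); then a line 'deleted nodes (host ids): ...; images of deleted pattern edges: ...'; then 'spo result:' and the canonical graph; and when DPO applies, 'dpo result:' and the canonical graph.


dpo_applies: no
(the rule deletes node 10, which keeps host edge (10,3,ck) outside the match image — the dangling condition fails, DPO blocks; SPO proceeds and side-deletes such edges)
deleted nodes (host ids): 10; images of deleted pattern edges: (10,1,c); (10,5,c); (10,7,c)
spo result:
nodes: 0:vx, 1:vx, 2:vx, 3:vx, 5:vx, 7:vx, 8:vx, 11:tri, 12:tri, 13:vx, 14:vx, 15:vx, 16:tri, 17:tri, 18:tri, 19:tri
edges: (11,1,c); (11,3,c); (11,8,c); (12,1,c); (12,2,c); (12,5,c); (16,7,c); (16,13,c); (16,15,c); (17,5,c); (17,13,c); (17,14,c); (18,1,c); (18,14,c); (18,15,c); (19,13,c); (19,14,c); (19,15,c)


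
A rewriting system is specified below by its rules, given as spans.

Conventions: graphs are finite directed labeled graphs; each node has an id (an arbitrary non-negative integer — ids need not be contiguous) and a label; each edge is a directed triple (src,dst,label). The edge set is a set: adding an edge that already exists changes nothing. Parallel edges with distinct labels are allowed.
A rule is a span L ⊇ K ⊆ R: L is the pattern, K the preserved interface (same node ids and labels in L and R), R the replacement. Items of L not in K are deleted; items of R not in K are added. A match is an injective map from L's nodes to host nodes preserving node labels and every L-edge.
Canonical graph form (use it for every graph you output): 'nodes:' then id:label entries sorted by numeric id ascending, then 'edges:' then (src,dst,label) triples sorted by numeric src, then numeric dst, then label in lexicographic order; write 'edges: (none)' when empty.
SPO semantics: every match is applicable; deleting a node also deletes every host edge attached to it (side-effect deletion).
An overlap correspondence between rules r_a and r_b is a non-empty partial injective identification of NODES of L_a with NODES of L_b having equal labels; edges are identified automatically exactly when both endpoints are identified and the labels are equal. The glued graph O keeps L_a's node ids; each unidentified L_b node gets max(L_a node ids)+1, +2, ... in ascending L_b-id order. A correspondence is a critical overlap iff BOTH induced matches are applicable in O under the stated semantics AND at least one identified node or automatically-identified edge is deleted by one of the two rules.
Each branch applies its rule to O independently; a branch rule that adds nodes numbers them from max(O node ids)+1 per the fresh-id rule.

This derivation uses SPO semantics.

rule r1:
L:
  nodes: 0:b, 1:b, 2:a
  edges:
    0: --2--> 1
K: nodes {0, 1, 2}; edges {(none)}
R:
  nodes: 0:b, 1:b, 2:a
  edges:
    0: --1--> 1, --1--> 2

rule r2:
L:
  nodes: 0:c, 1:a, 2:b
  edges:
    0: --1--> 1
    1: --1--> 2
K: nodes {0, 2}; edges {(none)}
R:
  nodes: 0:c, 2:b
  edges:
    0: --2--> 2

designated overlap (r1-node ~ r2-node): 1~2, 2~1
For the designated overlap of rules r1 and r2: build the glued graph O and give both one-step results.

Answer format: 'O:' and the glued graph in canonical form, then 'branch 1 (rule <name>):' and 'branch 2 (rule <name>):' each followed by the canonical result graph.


O:
nodes: 0:b, 1:b, 2:a, 3:c
edges: (0,1,2); (2,1,1); (3,2,1)
branch 1 (rule r1):
nodes: 0:b, 1:b, 2:a, 3:c
edges: (0,1,1); (0,2,1); (2,1,1); (3,2,1)
branch 2 (rule r2):
nodes: 0:b, 1:b, 3:c
edges: (0,1,2); (3,1,2)


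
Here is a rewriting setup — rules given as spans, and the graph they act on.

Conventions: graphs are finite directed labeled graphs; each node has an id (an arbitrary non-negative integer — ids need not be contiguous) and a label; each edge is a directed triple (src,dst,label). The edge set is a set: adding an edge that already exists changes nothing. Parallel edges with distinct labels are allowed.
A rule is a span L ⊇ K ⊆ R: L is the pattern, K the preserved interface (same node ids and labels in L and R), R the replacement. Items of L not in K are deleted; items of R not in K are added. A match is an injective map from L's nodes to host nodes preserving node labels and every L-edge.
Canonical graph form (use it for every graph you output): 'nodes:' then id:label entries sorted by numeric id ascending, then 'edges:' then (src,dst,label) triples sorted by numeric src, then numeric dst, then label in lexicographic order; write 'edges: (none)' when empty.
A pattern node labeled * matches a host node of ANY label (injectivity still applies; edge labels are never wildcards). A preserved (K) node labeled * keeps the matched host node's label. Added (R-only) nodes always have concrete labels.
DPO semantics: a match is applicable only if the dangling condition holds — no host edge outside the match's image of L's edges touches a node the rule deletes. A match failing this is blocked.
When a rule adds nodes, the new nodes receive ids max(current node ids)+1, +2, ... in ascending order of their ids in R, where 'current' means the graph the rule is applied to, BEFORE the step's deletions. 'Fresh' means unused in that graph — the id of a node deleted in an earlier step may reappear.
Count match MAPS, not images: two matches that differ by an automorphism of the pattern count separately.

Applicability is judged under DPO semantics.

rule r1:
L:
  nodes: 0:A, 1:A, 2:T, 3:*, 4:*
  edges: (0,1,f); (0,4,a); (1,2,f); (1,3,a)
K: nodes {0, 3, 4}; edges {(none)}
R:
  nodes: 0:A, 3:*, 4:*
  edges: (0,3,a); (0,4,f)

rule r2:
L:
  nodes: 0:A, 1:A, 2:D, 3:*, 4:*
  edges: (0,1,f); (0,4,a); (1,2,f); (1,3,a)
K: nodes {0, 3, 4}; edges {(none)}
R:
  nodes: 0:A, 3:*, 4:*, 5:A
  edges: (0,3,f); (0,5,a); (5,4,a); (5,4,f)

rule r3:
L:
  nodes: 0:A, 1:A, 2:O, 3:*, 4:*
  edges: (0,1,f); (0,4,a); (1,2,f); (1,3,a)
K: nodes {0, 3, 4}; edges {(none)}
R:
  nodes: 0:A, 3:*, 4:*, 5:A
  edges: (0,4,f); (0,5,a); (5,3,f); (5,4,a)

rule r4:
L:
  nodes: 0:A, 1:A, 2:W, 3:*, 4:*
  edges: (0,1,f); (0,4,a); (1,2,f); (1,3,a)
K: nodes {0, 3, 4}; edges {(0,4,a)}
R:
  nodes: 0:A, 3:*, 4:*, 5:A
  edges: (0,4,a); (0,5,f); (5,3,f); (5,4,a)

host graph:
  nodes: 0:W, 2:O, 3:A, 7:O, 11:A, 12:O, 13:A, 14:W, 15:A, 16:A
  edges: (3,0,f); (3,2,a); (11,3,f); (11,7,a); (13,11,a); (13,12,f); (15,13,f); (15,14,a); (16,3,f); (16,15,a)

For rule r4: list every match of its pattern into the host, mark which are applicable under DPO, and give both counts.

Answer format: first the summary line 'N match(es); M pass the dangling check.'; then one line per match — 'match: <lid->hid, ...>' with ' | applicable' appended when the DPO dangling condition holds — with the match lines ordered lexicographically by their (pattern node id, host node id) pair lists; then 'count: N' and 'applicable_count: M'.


2 match(es); 0 pass the dangling check.
match: 0->11, 1->3, 2->0, 3->2, 4->7
match: 0->16, 1->3, 2->0, 3->2, 4->15
count: 2
applicable_count: 0
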